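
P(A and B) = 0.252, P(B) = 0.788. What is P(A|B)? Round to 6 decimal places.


P(A|B) = P(A and B) / P(B) = 0.252 / 0.788 = 63/197 ≈ 0.31979695

0.319797


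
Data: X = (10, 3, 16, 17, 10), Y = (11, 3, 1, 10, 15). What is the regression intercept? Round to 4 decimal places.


a = ybar - b*xbar, where b = sum((xi-xbar)(yi-ybar)) / sum((xi-xbar)^2)
n = 5, xbar = 56/5 = 11.2, ybar = 40/5 = 8
Sxy = sum((xi-xbar)(yi-ybar)) = 7
Sxx = sum((xi-xbar)^2) = 126.8
b = Sxy / Sxx = 35/634 ≈ 0.055205
a = 8 - 0.055205 * 11.2 = 2340/317 ≈ 7.381703

7.3817


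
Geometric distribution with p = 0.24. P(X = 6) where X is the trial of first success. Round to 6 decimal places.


P = (1-p)^(k-1) * p
(1-p)^(k-1) = 0.76^5 ≈ 0.2535525
P = 0.2535525 * 0.24 ≈ 0.06085261

0.060853


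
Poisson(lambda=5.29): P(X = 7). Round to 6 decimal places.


P = e^(-lam) * lam^k / k!
e^(-5.29) ≈ 0.005041760
lam^k = 5.29^7 ≈ 115928.363245
k! = 7! = 5040
P = 0.005041760 * 115928.363245 / 5040 ≈ 0.115969

0.115969


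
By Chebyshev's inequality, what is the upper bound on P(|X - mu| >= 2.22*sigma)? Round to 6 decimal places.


P <= 1/k^2
k^2 = 2.22^2 = 4.9284
1/k^2 = 1 / 4.9284 ≈ 0.20290561

0.202906


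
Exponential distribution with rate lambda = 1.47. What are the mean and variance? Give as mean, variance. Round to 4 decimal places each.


mean = 1/lam, var = 1/lam^2
mean = 1 / 1.47 = 100/147 ≈ 0.680272
lam^2 = 1.47^2 = 2.1609
var = 1 / 2.1609 ≈ 0.462770

0.6803, 0.4628


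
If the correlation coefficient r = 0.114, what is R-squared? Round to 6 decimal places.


R^2 = r^2 = (0.114)^2 = 0.012996

0.012996


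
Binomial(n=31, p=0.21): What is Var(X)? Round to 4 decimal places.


Var = n*p*(1-p) = 31 * 0.21 * 0.79 = 5.1429

5.1429


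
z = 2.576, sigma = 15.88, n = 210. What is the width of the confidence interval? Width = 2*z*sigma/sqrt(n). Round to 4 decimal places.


width = 2*z*sigma/sqrt(n)
2*z*sigma = 2 * 2.576 * 15.88 = 81.81376
sqrt(210) ≈ 14.491377
width = 81.81376 / 14.491377 ≈ 5.645686

5.6457


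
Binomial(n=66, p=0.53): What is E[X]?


E[X] = n*p = 66 * 0.53 = 34.98

34.98


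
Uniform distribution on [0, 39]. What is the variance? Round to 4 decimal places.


Var = (b-a)^2 / 12
(b-a)^2 = (39 - 0)^2 = 1521
Var = 1521/12 = 126.75

126.7500


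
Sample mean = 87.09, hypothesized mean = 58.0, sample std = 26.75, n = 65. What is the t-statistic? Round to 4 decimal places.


t = (xbar - mu0) / (s/sqrt(n))
xbar - mu0 = 87.09 - 58.0 = 29.09
sqrt(65) ≈ 8.06225775
s/sqrt(n) = 26.75 / 8.06225775 ≈ 3.31792915
t = 29.09 / 3.31792915 ≈ 8.767517

8.7675


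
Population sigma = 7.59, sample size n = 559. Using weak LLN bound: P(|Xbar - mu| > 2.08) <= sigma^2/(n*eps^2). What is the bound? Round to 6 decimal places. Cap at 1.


bound = min(1, sigma^2/(n*eps^2))
sigma^2 = 7.59^2 = 57.6081
n*eps^2 = 559 * 2.08^2 = 559 * 4.3264 = 2418.4576
sigma^2/(n*eps^2) = 57.6081 / 2418.4576 ≈ 0.02382018

0.023820


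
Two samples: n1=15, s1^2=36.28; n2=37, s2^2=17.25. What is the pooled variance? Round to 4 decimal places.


sp^2 = ((n1-1)*s1^2 + (n2-1)*s2^2)/(n1+n2-2)
(n1-1)*s1^2 = 14 * 36.28 = 507.92
(n2-1)*s2^2 = 36 * 17.25 = 621
numerator = 507.92 + 621 = 1128.92
n1+n2-2 = 50
sp^2 = 1128.92 / 50 = 22.5784

22.5784


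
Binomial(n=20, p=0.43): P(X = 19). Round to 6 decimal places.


P = C(n,k) * p^k * (1-p)^(n-k)
C(20,19) = 20
p^k = 0.43^19 ≈ 0.0000001086177
(1-p)^(n-k) = 0.57^1 = 0.57
P = 20 * 0.0000001086177 * 0.57 ≈ 0.000001

0.000001


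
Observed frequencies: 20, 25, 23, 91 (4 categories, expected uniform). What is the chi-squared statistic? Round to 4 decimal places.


chi2 = sum((O-E)^2/E), E = total/4
total = 159, E = 159/4 = 39.75
(20 - 39.75)^2 / 39.75 = 390.0625 / 39.75 = 6241/636 ≈ 9.812893
(25 - 39.75)^2 / 39.75 = 217.5625 / 39.75 = 3481/636 ≈ 5.473270
(23 - 39.75)^2 / 39.75 = 280.5625 / 39.75 = 4489/636 ≈ 7.058176
(91 - 39.75)^2 / 39.75 = 2626.5625 / 39.75 = 42025/636 ≈ 66.077044
chi2 = 14059/159 ≈ 88.421384

88.4214


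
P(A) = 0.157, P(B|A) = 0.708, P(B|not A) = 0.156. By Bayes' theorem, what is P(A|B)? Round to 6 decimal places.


P(A|B) = P(B|A)*P(A) / P(B), P(B) = P(B|A)*P(A) + P(B|not A)*P(not A)
P(B|A)*P(A) = 0.708 * 0.157 = 0.111156
P(B|not A)*P(not A) = 0.156 * 0.843 = 0.131508
P(B) = 0.111156 + 0.131508 = 0.242664
P(A|B) = 0.111156 / 0.242664 ≈ 0.45806547

0.458065


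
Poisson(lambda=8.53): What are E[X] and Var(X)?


E[X] = Var(X) = lambda = 8.53

8.53, 8.53


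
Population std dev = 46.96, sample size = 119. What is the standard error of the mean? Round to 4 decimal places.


SE = sigma / sqrt(n)
sqrt(119) ≈ 10.908712
SE = 46.96 / 10.908712 ≈ 4.304816

4.3048


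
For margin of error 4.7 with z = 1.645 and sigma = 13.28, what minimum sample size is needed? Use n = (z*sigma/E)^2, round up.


z*sigma/E = 1.645 * 13.28 / 4.7 = 4.648
(z*sigma/E)^2 = 21.603904
round up: n = 22

22


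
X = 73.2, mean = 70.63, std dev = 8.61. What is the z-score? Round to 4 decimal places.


z = (X - mu) / sigma
X - mu = 73.2 - 70.63 = 2.57
z = 2.57 / 8.61 = 257/861 ≈ 0.298490

0.2985


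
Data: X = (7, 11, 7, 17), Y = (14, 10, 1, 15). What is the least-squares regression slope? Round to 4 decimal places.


b = sum((xi-xbar)(yi-ybar)) / sum((xi-xbar)^2)
n = 4, xbar = 42/4 = 10.5, ybar = 40/4 = 10
Sxy = sum((xi-xbar)(yi-ybar)) = 50
Sxx = sum((xi-xbar)^2) = 67
b = Sxy / Sxx = 50/67 ≈ 0.746269

0.7463


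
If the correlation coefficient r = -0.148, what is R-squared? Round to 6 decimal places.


R^2 = r^2 = (-0.148)^2 = 0.021904

0.021904


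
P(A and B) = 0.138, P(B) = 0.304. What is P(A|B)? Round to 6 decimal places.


P(A|B) = P(A and B) / P(B) = 0.138 / 0.304 = 69/152 ≈ 0.45394737

0.453947


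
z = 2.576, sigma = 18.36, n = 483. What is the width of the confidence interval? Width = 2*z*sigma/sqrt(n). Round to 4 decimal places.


width = 2*z*sigma/sqrt(n)
2*z*sigma = 2 * 2.576 * 18.36 = 94.59072
sqrt(483) ≈ 21.977261
width = 94.59072 / 21.977261 ≈ 4.304027

4.3040


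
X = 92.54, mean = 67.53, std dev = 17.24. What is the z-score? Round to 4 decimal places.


z = (X - mu) / sigma
X - mu = 92.54 - 67.53 = 25.01
z = 25.01 / 17.24 = 2501/1724 ≈ 1.450696

1.4507


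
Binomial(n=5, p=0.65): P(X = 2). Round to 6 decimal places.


P = C(n,k) * p^k * (1-p)^(n-k)
C(5,2) = 10
p^k = 0.65^2 = 0.4225
(1-p)^(n-k) = 0.35^3 = 0.042875
P = 10 * 0.4225 * 0.042875 ≈ 0.181147

0.181147


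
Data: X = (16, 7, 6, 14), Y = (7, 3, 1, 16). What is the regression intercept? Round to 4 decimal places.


a = ybar - b*xbar, where b = sum((xi-xbar)(yi-ybar)) / sum((xi-xbar)^2)
n = 4, xbar = 43/4 = 10.75, ybar = 27/4 = 6.75
Sxy = sum((xi-xbar)(yi-ybar)) = 72.75
Sxx = sum((xi-xbar)^2) = 74.75
b = Sxy / Sxx = 291/299 ≈ 0.973244
a = 6.75 - 0.973244 * 10.75 = -1110/299 ≈ -3.712375

-3.7124


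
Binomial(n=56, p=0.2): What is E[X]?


E[X] = n*p = 56 * 0.2 = 11.2

11.2


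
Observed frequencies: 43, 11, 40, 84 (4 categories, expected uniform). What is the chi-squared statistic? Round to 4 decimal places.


chi2 = sum((O-E)^2/E), E = total/4
total = 178, E = 178/4 = 44.5
(43 - 44.5)^2 / 44.5 = 2.25 / 44.5 = 9/178 ≈ 0.050562
(11 - 44.5)^2 / 44.5 = 1122.25 / 44.5 = 4489/178 ≈ 25.219101
(40 - 44.5)^2 / 44.5 = 20.25 / 44.5 = 81/178 ≈ 0.455056
(84 - 44.5)^2 / 44.5 = 1560.25 / 44.5 = 6241/178 ≈ 35.061798
chi2 = 5410/89 ≈ 60.786517

60.7865


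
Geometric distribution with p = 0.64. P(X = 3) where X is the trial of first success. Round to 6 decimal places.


P = (1-p)^(k-1) * p
(1-p)^(k-1) = 0.36^2 = 0.1296
P = 0.1296 * 0.64 = 0.082944

0.082944


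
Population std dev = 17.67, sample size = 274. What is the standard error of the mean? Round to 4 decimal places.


SE = sigma / sqrt(n)
sqrt(274) ≈ 16.552945
SE = 17.67 / 16.552945 ≈ 1.067484

1.0675


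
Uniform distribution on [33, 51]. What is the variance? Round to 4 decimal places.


Var = (b-a)^2 / 12
(b-a)^2 = (51 - 33)^2 = 324
Var = 324/12 = 27

27.0000


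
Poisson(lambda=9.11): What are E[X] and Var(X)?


E[X] = Var(X) = lambda = 9.11

9.11, 9.11


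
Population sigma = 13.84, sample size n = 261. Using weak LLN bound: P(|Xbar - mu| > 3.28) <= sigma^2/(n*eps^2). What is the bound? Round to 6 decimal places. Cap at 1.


bound = min(1, sigma^2/(n*eps^2))
sigma^2 = 13.84^2 = 191.5456
n*eps^2 = 261 * 3.28^2 = 261 * 10.7584 = 2807.9424
sigma^2/(n*eps^2) = 191.5456 / 2807.9424 ≈ 0.06821564

0.068216


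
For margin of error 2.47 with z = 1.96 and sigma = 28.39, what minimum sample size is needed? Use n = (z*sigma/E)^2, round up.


z*sigma/E = 1.96 * 28.39 / 2.47 = 139111/6175 ≈ 22.528097
(z*sigma/E)^2 ≈ 507.515162
round up: n = 508

508


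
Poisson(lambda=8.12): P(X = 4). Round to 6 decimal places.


P = e^(-lam) * lam^k / k!
e^(-8.12) ≈ 0.0002975287
lam^k = 8.12^4 ≈ 4347.345103
k! = 4! = 24
P = 0.0002975287 * 4347.345103 / 24 ≈ 0.053894

0.053894


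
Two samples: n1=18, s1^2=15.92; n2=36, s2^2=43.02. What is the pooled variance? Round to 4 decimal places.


sp^2 = ((n1-1)*s1^2 + (n2-1)*s2^2)/(n1+n2-2)
(n1-1)*s1^2 = 17 * 15.92 = 270.64
(n2-1)*s2^2 = 35 * 43.02 = 1505.7
numerator = 270.64 + 1505.7 = 1776.34
n1+n2-2 = 52
sp^2 = 1776.34 / 52 = 88817/2600 ≈ 34.160385

34.1604


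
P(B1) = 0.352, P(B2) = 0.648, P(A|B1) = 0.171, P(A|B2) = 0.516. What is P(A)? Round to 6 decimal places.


P(A) = P(A|B1)*P(B1) + P(A|B2)*P(B2)
P(A|B1)*P(B1) = 0.171 * 0.352 = 0.060192
P(A|B2)*P(B2) = 0.516 * 0.648 = 0.334368
P(A) = 0.060192 + 0.334368 = 0.39456

0.394560


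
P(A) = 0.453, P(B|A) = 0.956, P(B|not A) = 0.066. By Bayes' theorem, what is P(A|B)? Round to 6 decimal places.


P(A|B) = P(B|A)*P(A) / P(B), P(B) = P(B|A)*P(A) + P(B|not A)*P(not A)
P(B|A)*P(A) = 0.956 * 0.453 = 0.433068
P(B|not A)*P(not A) = 0.066 * 0.547 = 0.036102
P(B) = 0.433068 + 0.036102 = 0.46917
P(A|B) = 0.433068 / 0.46917 ≈ 0.92305135

0.923051


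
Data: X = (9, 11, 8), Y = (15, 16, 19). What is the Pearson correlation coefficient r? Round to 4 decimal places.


r = sum((xi-xbar)(yi-ybar)) / sqrt(sum((xi-xbar)^2) * sum((yi-ybar)^2))
n = 3, xbar = 28/3 ≈ 9.333333, ybar = 50/3 ≈ 16.666667
Sxy = sum((xi-xbar)(yi-ybar)) = -11/3 ≈ -3.666667
Sxx = sum((xi-xbar)^2) = 14/3 ≈ 4.666667
Syy = sum((yi-ybar)^2) = 26/3 ≈ 8.666667
sqrt(Sxx*Syy) ≈ 6.359595
r = Sxy / sqrt(Sxx*Syy) = -3.666667 / 6.359595 ≈ -0.576557

-0.5766


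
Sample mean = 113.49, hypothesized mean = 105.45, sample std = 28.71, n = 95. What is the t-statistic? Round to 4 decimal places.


t = (xbar - mu0) / (s/sqrt(n))
xbar - mu0 = 113.49 - 105.45 = 8.04
sqrt(95) ≈ 9.74679434
s/sqrt(n) = 28.71 / 9.74679434 ≈ 2.94558385
t = 8.04 / 2.94558385 ≈ 2.729510

2.7295


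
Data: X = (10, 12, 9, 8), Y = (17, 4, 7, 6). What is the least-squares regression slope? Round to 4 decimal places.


b = sum((xi-xbar)(yi-ybar)) / sum((xi-xbar)^2)
n = 4, xbar = 39/4 = 9.75, ybar = 34/4 = 8.5
Sxy = sum((xi-xbar)(yi-ybar)) = -2.5
Sxx = sum((xi-xbar)^2) = 8.75
b = Sxy / Sxx = -2/7 ≈ -0.285714

-0.2857


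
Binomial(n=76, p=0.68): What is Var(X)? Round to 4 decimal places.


Var = n*p*(1-p) = 76 * 0.68 * 0.32 = 16.5376

16.5376


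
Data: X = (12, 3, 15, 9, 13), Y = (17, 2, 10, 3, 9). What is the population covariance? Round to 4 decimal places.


Cov = (1/n)*sum((xi-xbar)(yi-ybar))
n = 5, xbar = 52/5 = 10.4, ybar = 41/5 = 8.2
sum((xi-xbar)(yi-ybar)) = 77.6
Cov = 77.6 / 5 = 15.52

15.5200


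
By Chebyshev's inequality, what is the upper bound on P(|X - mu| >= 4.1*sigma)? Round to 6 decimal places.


P <= 1/k^2
k^2 = 4.1^2 = 16.81
1/k^2 = 1 / 16.81 = 100/1681 ≈ 0.05948840

0.059488


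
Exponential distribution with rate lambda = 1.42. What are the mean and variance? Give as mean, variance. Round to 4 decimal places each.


mean = 1/lam, var = 1/lam^2
mean = 1 / 1.42 = 50/71 ≈ 0.704225
lam^2 = 1.42^2 = 2.0164
var = 1 / 2.0164 = 2500/5041 ≈ 0.495933

0.7042, 0.4959


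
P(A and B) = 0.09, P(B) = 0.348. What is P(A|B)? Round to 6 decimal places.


P(A|B) = P(A and B) / P(B) = 0.09 / 0.348 = 15/58 ≈ 0.25862069

0.258621


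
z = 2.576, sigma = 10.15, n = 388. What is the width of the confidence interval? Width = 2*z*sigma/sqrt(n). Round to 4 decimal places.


width = 2*z*sigma/sqrt(n)
2*z*sigma = 2 * 2.576 * 10.15 = 52.2928
sqrt(388) ≈ 19.697716
width = 52.2928 / 19.697716 ≈ 2.654765

2.6548


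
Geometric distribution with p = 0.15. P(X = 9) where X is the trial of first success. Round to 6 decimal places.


P = (1-p)^(k-1) * p
(1-p)^(k-1) = 0.85^8 ≈ 0.2724905
P = 0.2724905 * 0.15 ≈ 0.04087358

0.040874


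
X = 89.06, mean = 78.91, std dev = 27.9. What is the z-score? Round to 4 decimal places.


z = (X - mu) / sigma
X - mu = 89.06 - 78.91 = 10.15
z = 10.15 / 27.9 = 203/558 ≈ 0.363799

0.3638


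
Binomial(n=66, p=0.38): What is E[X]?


E[X] = n*p = 66 * 0.38 = 25.08

25.08


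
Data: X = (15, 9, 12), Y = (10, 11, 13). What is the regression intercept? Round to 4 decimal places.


a = ybar - b*xbar, where b = sum((xi-xbar)(yi-ybar)) / sum((xi-xbar)^2)
n = 3, xbar = 36/3 = 12, ybar = 34/3 ≈ 11.333333
Sxy = sum((xi-xbar)(yi-ybar)) = -3
Sxx = sum((xi-xbar)^2) = 18
b = Sxy / Sxx = -1/6 ≈ -0.166667
a = 11.333333 - (-0.166667) * 12 = 40/3 ≈ 13.333333

13.3333


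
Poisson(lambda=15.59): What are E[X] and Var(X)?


E[X] = Var(X) = lambda = 15.59

15.59, 15.59


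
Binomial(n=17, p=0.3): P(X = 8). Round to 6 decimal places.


P = C(n,k) * p^k * (1-p)^(n-k)
C(17,8) = 24310
p^k = 0.3^8 = 0.00006561
(1-p)^(n-k) = 0.7^9 ≈ 0.04035361
P = 24310 * 0.00006561 * 0.04035361 ≈ 0.064363

0.064363


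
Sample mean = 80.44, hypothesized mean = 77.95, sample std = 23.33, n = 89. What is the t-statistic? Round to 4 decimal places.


t = (xbar - mu0) / (s/sqrt(n))
xbar - mu0 = 80.44 - 77.95 = 2.49
sqrt(89) ≈ 9.43398113
s/sqrt(n) = 23.33 / 9.43398113 ≈ 2.47297505
t = 2.49 / 2.47297505 ≈ 1.006884

1.0069


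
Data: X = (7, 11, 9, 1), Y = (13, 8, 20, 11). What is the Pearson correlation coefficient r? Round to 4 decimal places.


r = sum((xi-xbar)(yi-ybar)) / sqrt(sum((xi-xbar)^2) * sum((yi-ybar)^2))
n = 4, xbar = 28/4 = 7, ybar = 52/4 = 13
Sxy = sum((xi-xbar)(yi-ybar)) = 6
Sxx = sum((xi-xbar)^2) = 56
Syy = sum((yi-ybar)^2) = 78
sqrt(Sxx*Syy) ≈ 66.090847
r = Sxy / sqrt(Sxx*Syy) = 6 / 66.090847 ≈ 0.090784

0.0908


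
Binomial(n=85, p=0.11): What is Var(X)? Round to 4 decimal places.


Var = n*p*(1-p) = 85 * 0.11 * 0.89 = 8.3215

8.3215


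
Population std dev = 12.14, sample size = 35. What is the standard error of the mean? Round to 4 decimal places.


SE = sigma / sqrt(n)
sqrt(35) ≈ 5.916080
SE = 12.14 / 5.916080 ≈ 2.052035

2.0520


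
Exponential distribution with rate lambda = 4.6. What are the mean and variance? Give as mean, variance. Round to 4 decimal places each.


mean = 1/lam, var = 1/lam^2
mean = 1 / 4.6 = 5/23 ≈ 0.217391
lam^2 = 4.6^2 = 21.16
var = 1 / 21.16 = 25/529 ≈ 0.047259

0.2174, 0.0473


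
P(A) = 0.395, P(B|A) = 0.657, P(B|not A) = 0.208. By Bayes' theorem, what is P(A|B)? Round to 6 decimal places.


P(A|B) = P(B|A)*P(A) / P(B), P(B) = P(B|A)*P(A) + P(B|not A)*P(not A)
P(B|A)*P(A) = 0.657 * 0.395 = 0.259515
P(B|not A)*P(not A) = 0.208 * 0.605 = 0.12584
P(B) = 0.259515 + 0.12584 = 0.385355
P(A|B) = 0.259515 / 0.385355 ≈ 0.67344397

0.673444


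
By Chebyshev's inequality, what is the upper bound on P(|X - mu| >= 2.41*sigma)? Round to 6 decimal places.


P <= 1/k^2
k^2 = 2.41^2 = 5.8081
1/k^2 = 1 / 5.8081 ≈ 0.17217334

0.172173


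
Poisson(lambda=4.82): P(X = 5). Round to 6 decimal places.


P = e^(-lam) * lam^k / k!
e^(-4.82) ≈ 0.008066787
lam^k = 4.82^5 ≈ 2601.568055
k! = 5! = 120
P = 0.008066787 * 2601.568055 / 120 ≈ 0.174886

0.174886


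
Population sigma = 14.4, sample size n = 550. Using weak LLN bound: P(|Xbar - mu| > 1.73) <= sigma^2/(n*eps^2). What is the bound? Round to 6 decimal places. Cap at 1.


bound = min(1, sigma^2/(n*eps^2))
sigma^2 = 14.4^2 = 207.36
n*eps^2 = 550 * 1.73^2 = 550 * 2.9929 = 1646.095
sigma^2/(n*eps^2) = 207.36 / 1646.095 ≈ 0.12597086

0.125971


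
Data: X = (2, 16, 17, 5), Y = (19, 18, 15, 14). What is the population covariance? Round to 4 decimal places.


Cov = (1/n)*sum((xi-xbar)(yi-ybar))
n = 4, xbar = 40/4 = 10, ybar = 66/4 = 16.5
sum((xi-xbar)(yi-ybar)) = -9
Cov = -9 / 4 = -2.25

-2.2500


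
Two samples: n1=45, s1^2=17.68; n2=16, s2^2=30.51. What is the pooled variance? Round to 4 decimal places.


sp^2 = ((n1-1)*s1^2 + (n2-1)*s2^2)/(n1+n2-2)
(n1-1)*s1^2 = 44 * 17.68 = 777.92
(n2-1)*s2^2 = 15 * 30.51 = 457.65
numerator = 777.92 + 457.65 = 1235.57
n1+n2-2 = 59
sp^2 = 1235.57 / 59 = 123557/5900 ≈ 20.941864

20.9419


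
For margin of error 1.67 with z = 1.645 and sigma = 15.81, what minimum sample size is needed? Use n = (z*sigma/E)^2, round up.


z*sigma/E = 1.645 * 15.81 / 1.67 ≈ 15.573323
(z*sigma/E)^2 ≈ 242.528400
round up: n = 243

243


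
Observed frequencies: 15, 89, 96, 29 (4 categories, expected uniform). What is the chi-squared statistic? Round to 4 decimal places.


chi2 = sum((O-E)^2/E), E = total/4
total = 229, E = 229/4 = 57.25
(15 - 57.25)^2 / 57.25 = 1785.0625 / 57.25 = 28561/916 ≈ 31.180131
(89 - 57.25)^2 / 57.25 = 1008.0625 / 57.25 = 16129/916 ≈ 17.608079
(96 - 57.25)^2 / 57.25 = 1501.5625 / 57.25 = 24025/916 ≈ 26.228166
(29 - 57.25)^2 / 57.25 = 798.0625 / 57.25 = 12769/916 ≈ 13.939956
chi2 = 20371/229 ≈ 88.956332

88.9563


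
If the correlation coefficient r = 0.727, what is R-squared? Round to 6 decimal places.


R^2 = r^2 = (0.727)^2 = 0.528529

0.528529


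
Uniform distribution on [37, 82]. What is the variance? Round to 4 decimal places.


Var = (b-a)^2 / 12
(b-a)^2 = (82 - 37)^2 = 2025
Var = 2025/12 = 168.75

168.7500


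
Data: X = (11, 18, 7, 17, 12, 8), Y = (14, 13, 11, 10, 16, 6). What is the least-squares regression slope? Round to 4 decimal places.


b = sum((xi-xbar)(yi-ybar)) / sum((xi-xbar)^2)
n = 6, xbar = 73/6 ≈ 12.166667, ybar = 70/6 = 35/3 ≈ 11.666667
Sxy = sum((xi-xbar)(yi-ybar)) = 70/3 ≈ 23.333333
Sxx = sum((xi-xbar)^2) = 617/6 ≈ 102.833333
b = Sxy / Sxx = 140/617 ≈ 0.226904

0.2269


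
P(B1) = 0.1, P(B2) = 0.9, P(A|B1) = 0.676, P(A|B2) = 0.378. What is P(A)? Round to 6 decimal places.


P(A) = P(A|B1)*P(B1) + P(A|B2)*P(B2)
P(A|B1)*P(B1) = 0.676 * 0.1 = 0.0676
P(A|B2)*P(B2) = 0.378 * 0.9 = 0.3402
P(A) = 0.0676 + 0.3402 = 0.4078

0.407800


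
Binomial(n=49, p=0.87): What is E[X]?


E[X] = n*p = 49 * 0.87 = 42.63

42.63


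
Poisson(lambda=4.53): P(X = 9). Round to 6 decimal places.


P = e^(-lam) * lam^k / k!
e^(-4.53) ≈ 0.01078068
lam^k = 4.53^9 ≈ 803311.192692
k! = 9! = 362880
P = 0.01078068 * 803311.192692 / 362880 ≈ 0.023865

0.023865


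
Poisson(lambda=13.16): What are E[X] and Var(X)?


E[X] = Var(X) = lambda = 13.16

13.16, 13.16


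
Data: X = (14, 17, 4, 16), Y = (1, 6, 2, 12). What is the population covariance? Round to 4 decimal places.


Cov = (1/n)*sum((xi-xbar)(yi-ybar))
n = 4, xbar = 51/4 = 12.75, ybar = 21/4 = 5.25
sum((xi-xbar)(yi-ybar)) = 48.25
Cov = 48.25 / 4 = 12.0625

12.0625


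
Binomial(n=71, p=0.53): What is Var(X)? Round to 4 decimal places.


Var = n*p*(1-p) = 71 * 0.53 * 0.47 = 17.6861

17.6861


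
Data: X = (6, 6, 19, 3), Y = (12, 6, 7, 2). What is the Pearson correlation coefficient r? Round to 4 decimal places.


r = sum((xi-xbar)(yi-ybar)) / sqrt(sum((xi-xbar)^2) * sum((yi-ybar)^2))
n = 4, xbar = 34/4 = 8.5, ybar = 27/4 = 6.75
Sxy = sum((xi-xbar)(yi-ybar)) = 17.5
Sxx = sum((xi-xbar)^2) = 153
Syy = sum((yi-ybar)^2) = 50.75
sqrt(Sxx*Syy) ≈ 88.117819
r = Sxy / sqrt(Sxx*Syy) = 17.5 / 88.117819 ≈ 0.198598

0.1986


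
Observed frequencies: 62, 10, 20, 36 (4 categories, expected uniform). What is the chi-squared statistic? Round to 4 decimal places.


chi2 = sum((O-E)^2/E), E = total/4
total = 128, E = 128/4 = 32
(62 - 32)^2 / 32 = 900 / 32 = 28.125
(10 - 32)^2 / 32 = 484 / 32 = 15.125
(20 - 32)^2 / 32 = 144 / 32 = 4.5
(36 - 32)^2 / 32 = 16 / 32 = 0.5
chi2 = 48.25

48.2500


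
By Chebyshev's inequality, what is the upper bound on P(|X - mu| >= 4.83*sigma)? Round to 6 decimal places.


P <= 1/k^2
k^2 = 4.83^2 = 23.3289
1/k^2 = 1 / 23.3289 ≈ 0.04286529

0.042865


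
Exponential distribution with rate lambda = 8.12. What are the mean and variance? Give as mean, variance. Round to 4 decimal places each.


mean = 1/lam, var = 1/lam^2
mean = 1 / 8.12 = 25/203 ≈ 0.123153
lam^2 = 8.12^2 = 65.9344
var = 1 / 65.9344 ≈ 0.015167

0.1232, 0.0152


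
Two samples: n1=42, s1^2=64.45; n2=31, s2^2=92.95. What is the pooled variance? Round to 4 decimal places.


sp^2 = ((n1-1)*s1^2 + (n2-1)*s2^2)/(n1+n2-2)
(n1-1)*s1^2 = 41 * 64.45 = 2642.45
(n2-1)*s2^2 = 30 * 92.95 = 2788.5
numerator = 2642.45 + 2788.5 = 5430.95
n1+n2-2 = 71
sp^2 = 5430.95 / 71 = 108619/1420 ≈ 76.492254

76.4923


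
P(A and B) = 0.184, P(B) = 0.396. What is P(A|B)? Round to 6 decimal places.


P(A|B) = P(A and B) / P(B) = 0.184 / 0.396 = 46/99 ≈ 0.46464646

0.464646


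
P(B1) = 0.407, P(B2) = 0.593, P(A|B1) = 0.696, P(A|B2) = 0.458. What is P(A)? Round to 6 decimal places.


P(A) = P(A|B1)*P(B1) + P(A|B2)*P(B2)
P(A|B1)*P(B1) = 0.696 * 0.407 = 0.283272
P(A|B2)*P(B2) = 0.458 * 0.593 = 0.271594
P(A) = 0.283272 + 0.271594 = 0.554866

0.554866


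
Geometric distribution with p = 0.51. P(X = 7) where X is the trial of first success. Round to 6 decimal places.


P = (1-p)^(k-1) * p
(1-p)^(k-1) = 0.49^6 ≈ 0.01384129
P = 0.01384129 * 0.51 ≈ 0.007059056

0.007059


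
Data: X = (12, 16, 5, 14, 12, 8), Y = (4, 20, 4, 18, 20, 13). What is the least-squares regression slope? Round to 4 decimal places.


b = sum((xi-xbar)(yi-ybar)) / sum((xi-xbar)^2)
n = 6, xbar = 67/6 ≈ 11.166667, ybar = 79/6 ≈ 13.166667
Sxy = sum((xi-xbar)(yi-ybar)) = 611/6 ≈ 101.833333
Sxx = sum((xi-xbar)^2) = 485/6 ≈ 80.833333
b = Sxy / Sxx = 611/485 ≈ 1.259794

1.2598


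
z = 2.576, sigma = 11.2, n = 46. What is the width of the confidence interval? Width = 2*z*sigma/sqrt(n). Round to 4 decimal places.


width = 2*z*sigma/sqrt(n)
2*z*sigma = 2 * 2.576 * 11.2 = 57.7024
sqrt(46) ≈ 6.782330
width = 57.7024 / 6.782330 ≈ 8.507755

8.5078


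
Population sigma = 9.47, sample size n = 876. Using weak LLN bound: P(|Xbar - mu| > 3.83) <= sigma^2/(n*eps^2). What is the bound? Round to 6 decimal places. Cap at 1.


bound = min(1, sigma^2/(n*eps^2))
sigma^2 = 9.47^2 = 89.6809
n*eps^2 = 876 * 3.83^2 = 876 * 14.6689 = 12849.9564
sigma^2/(n*eps^2) = 89.6809 / 12849.9564 ≈ 0.00697908

0.006979


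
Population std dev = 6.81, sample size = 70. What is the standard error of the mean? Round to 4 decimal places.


SE = sigma / sqrt(n)
sqrt(70) ≈ 8.366600
SE = 6.81 / 8.366600 ≈ 0.813951

0.8140


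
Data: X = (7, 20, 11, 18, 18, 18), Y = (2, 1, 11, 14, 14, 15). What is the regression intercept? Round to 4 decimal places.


a = ybar - b*xbar, where b = sum((xi-xbar)(yi-ybar)) / sum((xi-xbar)^2)
n = 6, xbar = 92/6 = 46/3 ≈ 15.333333, ybar = 57/6 = 9.5
Sxy = sum((xi-xbar)(yi-ybar)) = 55
Sxx = sum((xi-xbar)^2) = 394/3 ≈ 131.333333
b = Sxy / Sxx = 165/394 ≈ 0.418782
a = 9.5 - 0.418782 * 15.333333 = 1213/394 ≈ 3.078680

3.0787


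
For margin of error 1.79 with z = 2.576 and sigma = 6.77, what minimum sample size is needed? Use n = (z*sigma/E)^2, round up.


z*sigma/E = 2.576 * 6.77 / 1.79 ≈ 9.742749
(z*sigma/E)^2 ≈ 94.921150
round up: n = 95

95


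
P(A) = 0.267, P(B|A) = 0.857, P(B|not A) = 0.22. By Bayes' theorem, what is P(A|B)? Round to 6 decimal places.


P(A|B) = P(B|A)*P(A) / P(B), P(B) = P(B|A)*P(A) + P(B|not A)*P(not A)
P(B|A)*P(A) = 0.857 * 0.267 = 0.228819
P(B|not A)*P(not A) = 0.22 * 0.733 = 0.16126
P(B) = 0.228819 + 0.16126 = 0.390079
P(A|B) = 0.228819 / 0.390079 ≈ 0.58659656

0.586597


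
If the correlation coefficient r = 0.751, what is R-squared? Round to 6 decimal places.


R^2 = r^2 = (0.751)^2 = 0.564001

0.564001


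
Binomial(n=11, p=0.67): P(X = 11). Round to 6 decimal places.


P = C(n,k) * p^k * (1-p)^(n-k)
C(11,11) = 1
p^k = 0.67^11 ≈ 0.01221301
(1-p)^(n-k) = 0.33^0 = 1
P = 1 * 0.01221301 * 1 ≈ 0.012213

0.012213


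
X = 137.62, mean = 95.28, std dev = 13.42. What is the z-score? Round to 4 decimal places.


z = (X - mu) / sigma
X - mu = 137.62 - 95.28 = 42.34
z = 42.34 / 13.42 = 2117/671 ≈ 3.154993

3.1550


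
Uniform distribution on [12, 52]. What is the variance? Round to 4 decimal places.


Var = (b-a)^2 / 12
(b-a)^2 = (52 - 12)^2 = 1600
Var = 1600/12 ≈ 133.333333

133.3333


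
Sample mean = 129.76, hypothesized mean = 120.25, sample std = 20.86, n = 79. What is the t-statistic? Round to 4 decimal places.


t = (xbar - mu0) / (s/sqrt(n))
xbar - mu0 = 129.76 - 120.25 = 9.51
sqrt(79) ≈ 8.88819442
s/sqrt(n) = 20.86 / 8.88819442 ≈ 2.34693336
t = 9.51 / 2.34693336 ≈ 4.052096

4.0521


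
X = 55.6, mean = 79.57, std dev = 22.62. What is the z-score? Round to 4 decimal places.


z = (X - mu) / sigma
X - mu = 55.6 - 79.57 = -23.97
z = -23.97 / 22.62 = -799/754 ≈ -1.059682

-1.0597


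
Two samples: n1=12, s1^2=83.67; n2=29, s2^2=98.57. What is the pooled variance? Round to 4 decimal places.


sp^2 = ((n1-1)*s1^2 + (n2-1)*s2^2)/(n1+n2-2)
(n1-1)*s1^2 = 11 * 83.67 = 920.37
(n2-1)*s2^2 = 28 * 98.57 = 2759.96
numerator = 920.37 + 2759.96 = 3680.33
n1+n2-2 = 39
sp^2 = 3680.33 / 39 = 368033/3900 ≈ 94.367436

94.3674


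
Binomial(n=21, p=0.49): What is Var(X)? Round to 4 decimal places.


Var = n*p*(1-p) = 21 * 0.49 * 0.51 = 5.2479

5.2479


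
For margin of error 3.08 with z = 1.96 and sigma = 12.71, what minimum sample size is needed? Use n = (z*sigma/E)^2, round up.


z*sigma/E = 1.96 * 12.71 / 3.08 = 8897/1100 ≈ 8.088182
(z*sigma/E)^2 ≈ 65.418685
round up: n = 66

66


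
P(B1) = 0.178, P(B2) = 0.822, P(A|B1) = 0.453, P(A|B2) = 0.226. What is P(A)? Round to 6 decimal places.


P(A) = P(A|B1)*P(B1) + P(A|B2)*P(B2)
P(A|B1)*P(B1) = 0.453 * 0.178 = 0.080634
P(A|B2)*P(B2) = 0.226 * 0.822 = 0.185772
P(A) = 0.080634 + 0.185772 = 0.266406

0.266406


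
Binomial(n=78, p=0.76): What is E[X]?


E[X] = n*p = 78 * 0.76 = 59.28

59.28


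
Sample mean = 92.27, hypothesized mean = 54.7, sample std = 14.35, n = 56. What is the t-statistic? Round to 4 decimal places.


t = (xbar - mu0) / (s/sqrt(n))
xbar - mu0 = 92.27 - 54.7 = 37.57
sqrt(56) ≈ 7.48331477
s/sqrt(n) = 14.35 / 7.48331477 ≈ 1.91759941
t = 37.57 / 1.91759941 ≈ 19.592205

19.5922


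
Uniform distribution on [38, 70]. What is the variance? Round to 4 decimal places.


Var = (b-a)^2 / 12
(b-a)^2 = (70 - 38)^2 = 1024
Var = 1024/12 ≈ 85.333333

85.3333


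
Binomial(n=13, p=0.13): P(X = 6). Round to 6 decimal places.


P = C(n,k) * p^k * (1-p)^(n-k)
C(13,6) = 1716
p^k = 0.13^6 = 0.000004826809
(1-p)^(n-k) = 0.87^7 ≈ 0.3772548
P = 1716 * 0.000004826809 * 0.3772548 ≈ 0.003125

0.003125


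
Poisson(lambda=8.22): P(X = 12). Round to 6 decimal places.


P = e^(-lam) * lam^k / k!
e^(-8.22) ≈ 0.0002692151
lam^k = 8.22^12 ≈ 95161616442.968484
k! = 12! = 479001600
P = 0.0002692151 * 95161616442.968484 / 479001600 ≈ 0.053484

0.053484


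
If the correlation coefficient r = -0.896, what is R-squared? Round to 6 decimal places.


R^2 = r^2 = (-0.896)^2 = 0.802816

0.802816


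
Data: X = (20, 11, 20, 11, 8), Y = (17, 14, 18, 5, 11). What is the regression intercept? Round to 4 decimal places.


a = ybar - b*xbar, where b = sum((xi-xbar)(yi-ybar)) / sum((xi-xbar)^2)
n = 5, xbar = 70/5 = 14, ybar = 65/5 = 13
Sxy = sum((xi-xbar)(yi-ybar)) = 87
Sxx = sum((xi-xbar)^2) = 126
b = Sxy / Sxx = 29/42 ≈ 0.690476
a = 13 - 0.690476 * 14 = 10/3 ≈ 3.333333

3.3333


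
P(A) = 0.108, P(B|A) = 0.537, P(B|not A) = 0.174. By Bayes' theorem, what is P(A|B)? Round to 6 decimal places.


P(A|B) = P(B|A)*P(A) / P(B), P(B) = P(B|A)*P(A) + P(B|not A)*P(not A)
P(B|A)*P(A) = 0.537 * 0.108 = 0.057996
P(B|not A)*P(not A) = 0.174 * 0.892 = 0.155208
P(B) = 0.057996 + 0.155208 = 0.213204
P(A|B) = 0.057996 / 0.213204 ≈ 0.27202116

0.272021


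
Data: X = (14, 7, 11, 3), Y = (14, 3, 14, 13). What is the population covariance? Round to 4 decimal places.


Cov = (1/n)*sum((xi-xbar)(yi-ybar))
n = 4, xbar = 35/4 = 8.75, ybar = 44/4 = 11
sum((xi-xbar)(yi-ybar)) = 25
Cov = 25 / 4 = 6.25

6.2500


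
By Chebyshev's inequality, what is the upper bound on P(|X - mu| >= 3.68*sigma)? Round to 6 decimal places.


P <= 1/k^2
k^2 = 3.68^2 = 13.5424
1/k^2 = 1 / 13.5424 = 625/8464 ≈ 0.07384216

0.073842


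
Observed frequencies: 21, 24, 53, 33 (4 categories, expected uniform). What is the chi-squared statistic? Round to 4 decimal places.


chi2 = sum((O-E)^2/E), E = total/4
total = 131, E = 131/4 = 32.75
(21 - 32.75)^2 / 32.75 = 138.0625 / 32.75 = 2209/524 ≈ 4.215649
(24 - 32.75)^2 / 32.75 = 76.5625 / 32.75 = 1225/524 ≈ 2.337786
(53 - 32.75)^2 / 32.75 = 410.0625 / 32.75 = 6561/524 ≈ 12.520992
(33 - 32.75)^2 / 32.75 = 0.0625 / 32.75 = 1/524 ≈ 0.001908
chi2 = 2499/131 ≈ 19.076336

19.0763


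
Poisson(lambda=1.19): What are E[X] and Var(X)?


E[X] = Var(X) = lambda = 1.19

1.19, 1.19


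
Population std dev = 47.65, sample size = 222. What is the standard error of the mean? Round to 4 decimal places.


SE = sigma / sqrt(n)
sqrt(222) ≈ 14.899664
SE = 47.65 / 14.899664 ≈ 3.198059

3.1981


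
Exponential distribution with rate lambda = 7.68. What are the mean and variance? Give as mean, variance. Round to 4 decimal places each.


mean = 1/lam, var = 1/lam^2
mean = 1 / 7.68 = 25/192 ≈ 0.130208
lam^2 = 7.68^2 = 58.9824
var = 1 / 58.9824 ≈ 0.016954

0.1302, 0.0170


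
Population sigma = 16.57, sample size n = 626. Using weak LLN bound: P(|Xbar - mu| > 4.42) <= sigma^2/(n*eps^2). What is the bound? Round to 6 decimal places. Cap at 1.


bound = min(1, sigma^2/(n*eps^2))
sigma^2 = 16.57^2 = 274.5649
n*eps^2 = 626 * 4.42^2 = 626 * 19.5364 = 12229.7864
sigma^2/(n*eps^2) = 274.5649 / 12229.7864 ≈ 0.02245051

0.022451


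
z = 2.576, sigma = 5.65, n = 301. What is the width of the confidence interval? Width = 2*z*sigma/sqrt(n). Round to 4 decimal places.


width = 2*z*sigma/sqrt(n)
2*z*sigma = 2 * 2.576 * 5.65 = 29.1088
sqrt(301) ≈ 17.349352
width = 29.1088 / 17.349352 ≈ 1.677803

1.6778


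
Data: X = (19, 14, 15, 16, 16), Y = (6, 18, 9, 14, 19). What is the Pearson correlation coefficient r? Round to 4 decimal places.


r = sum((xi-xbar)(yi-ybar)) / sqrt(sum((xi-xbar)^2) * sum((yi-ybar)^2))
n = 5, xbar = 80/5 = 16, ybar = 66/5 = 13.2
Sxy = sum((xi-xbar)(yi-ybar)) = -27
Sxx = sum((xi-xbar)^2) = 14
Syy = sum((yi-ybar)^2) = 126.8
sqrt(Sxx*Syy) ≈ 42.133122
r = Sxy / sqrt(Sxx*Syy) = -27 / 42.133122 ≈ -0.640826

-0.6408


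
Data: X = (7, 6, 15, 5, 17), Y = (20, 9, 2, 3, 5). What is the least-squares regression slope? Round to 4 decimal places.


b = sum((xi-xbar)(yi-ybar)) / sum((xi-xbar)^2)
n = 5, xbar = 50/5 = 10, ybar = 39/5 = 7.8
Sxy = sum((xi-xbar)(yi-ybar)) = -66
Sxx = sum((xi-xbar)^2) = 124
b = Sxy / Sxx = -33/62 ≈ -0.532258

-0.5323


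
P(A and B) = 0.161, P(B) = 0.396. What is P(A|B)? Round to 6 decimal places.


P(A|B) = P(A and B) / P(B) = 0.161 / 0.396 = 161/396 ≈ 0.40656566

0.406566


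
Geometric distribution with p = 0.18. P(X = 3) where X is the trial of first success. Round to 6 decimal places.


P = (1-p)^(k-1) * p
(1-p)^(k-1) = 0.82^2 = 0.6724
P = 0.6724 * 0.18 = 0.121032

0.121032


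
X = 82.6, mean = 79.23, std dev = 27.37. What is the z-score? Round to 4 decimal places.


z = (X - mu) / sigma
X - mu = 82.6 - 79.23 = 3.37
z = 3.37 / 27.37 = 337/2737 ≈ 0.123128

0.1231


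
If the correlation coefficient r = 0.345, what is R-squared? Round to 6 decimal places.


R^2 = r^2 = (0.345)^2 = 0.119025

0.119025


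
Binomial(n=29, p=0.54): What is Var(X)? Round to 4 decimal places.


Var = n*p*(1-p) = 29 * 0.54 * 0.46 = 7.2036

7.2036


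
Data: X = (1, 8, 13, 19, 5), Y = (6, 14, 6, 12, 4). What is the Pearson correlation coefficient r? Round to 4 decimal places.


r = sum((xi-xbar)(yi-ybar)) / sqrt(sum((xi-xbar)^2) * sum((yi-ybar)^2))
n = 5, xbar = 46/5 = 9.2, ybar = 42/5 = 8.4
Sxy = sum((xi-xbar)(yi-ybar)) = 57.6
Sxx = sum((xi-xbar)^2) = 196.8
Syy = sum((yi-ybar)^2) = 75.2
sqrt(Sxx*Syy) ≈ 121.652620
r = Sxy / sqrt(Sxx*Syy) = 57.6 / 121.652620 ≈ 0.473479

0.4735


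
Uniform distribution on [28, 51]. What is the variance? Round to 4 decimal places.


Var = (b-a)^2 / 12
(b-a)^2 = (51 - 28)^2 = 529
Var = 529/12 ≈ 44.083333

44.0833


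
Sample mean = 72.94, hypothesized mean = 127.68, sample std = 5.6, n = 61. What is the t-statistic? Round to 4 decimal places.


t = (xbar - mu0) / (s/sqrt(n))
xbar - mu0 = 72.94 - 127.68 = -54.74
sqrt(61) ≈ 7.81024968
s/sqrt(n) = 5.6 / 7.81024968 ≈ 0.71700653
t = -54.74 / 0.71700653 ≈ -76.345191

-76.3452


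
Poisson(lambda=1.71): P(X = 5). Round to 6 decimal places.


P = e^(-lam) * lam^k / k!
e^(-1.71) ≈ 0.1808658
lam^k = 1.71^5 ≈ 14.621117
k! = 5! = 120
P = 0.1808658 * 14.621117 / 120 ≈ 0.022037

0.022037


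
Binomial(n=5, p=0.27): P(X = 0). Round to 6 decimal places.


P = C(n,k) * p^k * (1-p)^(n-k)
C(5,0) = 1
p^k = 0.27^0 = 1
(1-p)^(n-k) = 0.73^5 ≈ 0.2073072
P = 1 * 1 * 0.2073072 ≈ 0.207307

0.207307


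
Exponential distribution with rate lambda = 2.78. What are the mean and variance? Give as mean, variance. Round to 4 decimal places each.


mean = 1/lam, var = 1/lam^2
mean = 1 / 2.78 = 50/139 ≈ 0.359712
lam^2 = 2.78^2 = 7.7284
var = 1 / 7.7284 ≈ 0.129393

0.3597, 0.1294


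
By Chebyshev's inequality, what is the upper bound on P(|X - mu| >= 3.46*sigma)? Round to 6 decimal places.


P <= 1/k^2
k^2 = 3.46^2 = 11.9716
1/k^2 = 1 / 11.9716 ≈ 0.08353102

0.083531


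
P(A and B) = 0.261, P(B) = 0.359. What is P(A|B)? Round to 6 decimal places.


P(A|B) = P(A and B) / P(B) = 0.261 / 0.359 = 261/359 ≈ 0.72701950

0.727019


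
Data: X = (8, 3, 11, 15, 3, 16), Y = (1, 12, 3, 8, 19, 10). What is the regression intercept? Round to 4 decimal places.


a = ybar - b*xbar, where b = sum((xi-xbar)(yi-ybar)) / sum((xi-xbar)^2)
n = 6, xbar = 56/6 = 28/3 ≈ 9.333333, ybar = 53/6 ≈ 8.833333
Sxy = sum((xi-xbar)(yi-ybar)) = -242/3 ≈ -80.666667
Sxx = sum((xi-xbar)^2) = 484/3 ≈ 161.333333
b = Sxy / Sxx = -0.5
a = 8.833333 - (-0.5) * 9.333333 = 13.5

13.5000


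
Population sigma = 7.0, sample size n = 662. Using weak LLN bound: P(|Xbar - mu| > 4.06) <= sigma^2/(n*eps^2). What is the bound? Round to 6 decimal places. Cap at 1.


bound = min(1, sigma^2/(n*eps^2))
sigma^2 = 7.0^2 = 49
n*eps^2 = 662 * 4.06^2 = 662 * 16.4836 = 10912.1432
sigma^2/(n*eps^2) = 49 / 10912.1432 ≈ 0.00449041

0.004490


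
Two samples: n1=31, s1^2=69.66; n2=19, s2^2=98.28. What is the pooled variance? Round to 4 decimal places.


sp^2 = ((n1-1)*s1^2 + (n2-1)*s2^2)/(n1+n2-2)
(n1-1)*s1^2 = 30 * 69.66 = 2089.8
(n2-1)*s2^2 = 18 * 98.28 = 1769.04
numerator = 2089.8 + 1769.04 = 3858.84
n1+n2-2 = 48
sp^2 = 3858.84 / 48 = 80.3925

80.3925


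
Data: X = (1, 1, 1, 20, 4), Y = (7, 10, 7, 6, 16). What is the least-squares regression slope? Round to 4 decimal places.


b = sum((xi-xbar)(yi-ybar)) / sum((xi-xbar)^2)
n = 5, xbar = 27/5 = 5.4, ybar = 46/5 = 9.2
Sxy = sum((xi-xbar)(yi-ybar)) = -40.4
Sxx = sum((xi-xbar)^2) = 273.2
b = Sxy / Sxx = -101/683 ≈ -0.147877

-0.1479


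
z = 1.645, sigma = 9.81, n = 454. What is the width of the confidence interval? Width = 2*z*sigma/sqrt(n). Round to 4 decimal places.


width = 2*z*sigma/sqrt(n)
2*z*sigma = 2 * 1.645 * 9.81 = 32.2749
sqrt(454) ≈ 21.307276
width = 32.2749 / 21.307276 ≈ 1.514736

1.5147


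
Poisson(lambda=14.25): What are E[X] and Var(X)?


E[X] = Var(X) = lambda = 14.25

14.25, 14.25


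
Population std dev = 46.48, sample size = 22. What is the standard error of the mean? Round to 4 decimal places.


SE = sigma / sqrt(n)
sqrt(22) ≈ 4.690416
SE = 46.48 / 4.690416 ≈ 9.909569

9.9096


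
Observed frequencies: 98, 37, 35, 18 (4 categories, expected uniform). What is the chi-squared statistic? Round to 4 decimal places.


chi2 = sum((O-E)^2/E), E = total/4
total = 188, E = 188/4 = 47
(98 - 47)^2 / 47 = 2601 / 47 = 2601/47 ≈ 55.340426
(37 - 47)^2 / 47 = 100 / 47 = 100/47 ≈ 2.127660
(35 - 47)^2 / 47 = 144 / 47 = 144/47 ≈ 3.063830
(18 - 47)^2 / 47 = 841 / 47 = 841/47 ≈ 17.893617
chi2 = 3686/47 ≈ 78.425532

78.4255


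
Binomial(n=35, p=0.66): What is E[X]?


E[X] = n*p = 35 * 0.66 = 23.1

23.1


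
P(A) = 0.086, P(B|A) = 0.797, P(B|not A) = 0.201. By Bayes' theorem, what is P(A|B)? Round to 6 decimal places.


P(A|B) = P(B|A)*P(A) / P(B), P(B) = P(B|A)*P(A) + P(B|not A)*P(not A)
P(B|A)*P(A) = 0.797 * 0.086 = 0.068542
P(B|not A)*P(not A) = 0.201 * 0.914 = 0.183714
P(B) = 0.068542 + 0.183714 = 0.252256
P(A|B) = 0.068542 / 0.252256 ≈ 0.27171603

0.271716


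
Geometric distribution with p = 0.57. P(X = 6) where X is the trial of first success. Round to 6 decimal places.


P = (1-p)^(k-1) * p
(1-p)^(k-1) = 0.43^5 ≈ 0.01470084
P = 0.01470084 * 0.57 ≈ 0.008379481

0.008379


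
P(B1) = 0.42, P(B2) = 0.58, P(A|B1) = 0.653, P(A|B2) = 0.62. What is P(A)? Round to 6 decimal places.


P(A) = P(A|B1)*P(B1) + P(A|B2)*P(B2)
P(A|B1)*P(B1) = 0.653 * 0.42 = 0.27426
P(A|B2)*P(B2) = 0.62 * 0.58 = 0.3596
P(A) = 0.27426 + 0.3596 = 0.63386

0.633860


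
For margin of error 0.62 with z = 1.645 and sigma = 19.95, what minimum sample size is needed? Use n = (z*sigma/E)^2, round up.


z*sigma/E = 1.645 * 19.95 / 0.62 = 131271/2480 ≈ 52.931855
(z*sigma/E)^2 ≈ 2801.781257
round up: n = 2802

2802


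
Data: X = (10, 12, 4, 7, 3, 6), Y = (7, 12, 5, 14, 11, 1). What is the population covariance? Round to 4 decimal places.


Cov = (1/n)*sum((xi-xbar)(yi-ybar))
n = 6, xbar = 42/6 = 7, ybar = 50/6 = 25/3 ≈ 8.333333
sum((xi-xbar)(yi-ybar)) = 21
Cov = 21 / 6 = 3.5

3.5000


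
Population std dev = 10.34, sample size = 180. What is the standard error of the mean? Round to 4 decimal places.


SE = sigma / sqrt(n)
sqrt(180) ≈ 13.416408
SE = 10.34 / 13.416408 ≈ 0.770698

0.7707


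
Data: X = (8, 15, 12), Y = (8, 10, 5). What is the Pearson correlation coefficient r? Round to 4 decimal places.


r = sum((xi-xbar)(yi-ybar)) / sqrt(sum((xi-xbar)^2) * sum((yi-ybar)^2))
n = 3, xbar = 35/3 ≈ 11.666667, ybar = 23/3 ≈ 7.666667
Sxy = sum((xi-xbar)(yi-ybar)) = 17/3 ≈ 5.666667
Sxx = sum((xi-xbar)^2) = 74/3 ≈ 24.666667
Syy = sum((yi-ybar)^2) = 38/3 ≈ 12.666667
sqrt(Sxx*Syy) ≈ 17.676098
r = Sxy / sqrt(Sxx*Syy) = 5.666667 / 17.676098 ≈ 0.320584

0.3206


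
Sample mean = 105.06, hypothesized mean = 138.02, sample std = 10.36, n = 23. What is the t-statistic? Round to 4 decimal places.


t = (xbar - mu0) / (s/sqrt(n))
xbar - mu0 = 105.06 - 138.02 = -32.96
sqrt(23) ≈ 4.79583152
s/sqrt(n) = 10.36 / 4.79583152 ≈ 2.16020933
t = -32.96 / 2.16020933 ≈ -15.257781

-15.2578


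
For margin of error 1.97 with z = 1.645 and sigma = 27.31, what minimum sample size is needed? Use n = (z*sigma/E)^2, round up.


z*sigma/E = 1.645 * 27.31 / 1.97 ≈ 22.804543
(z*sigma/E)^2 ≈ 520.047188
round up: n = 521

521


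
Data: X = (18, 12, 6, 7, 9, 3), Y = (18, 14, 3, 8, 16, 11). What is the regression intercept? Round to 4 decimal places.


a = ybar - b*xbar, where b = sum((xi-xbar)(yi-ybar)) / sum((xi-xbar)^2)
n = 6, xbar = 55/6 ≈ 9.166667, ybar = 70/6 = 35/3 ≈ 11.666667
Sxy = sum((xi-xbar)(yi-ybar)) = 304/3 ≈ 101.333333
Sxx = sum((xi-xbar)^2) = 833/6 ≈ 138.833333
b = Sxy / Sxx = 608/833 ≈ 0.729892
a = 11.666667 - 0.729892 * 9.166667 = 4145/833 ≈ 4.975990

4.9760
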